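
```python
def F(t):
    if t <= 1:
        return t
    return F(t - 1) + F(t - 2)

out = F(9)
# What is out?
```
Call trace (a repeated sub-call is expanded the first time; later identical calls just restate its return value):
F(t=9)
  F(t=8)
    F(t=7)
      F(t=6)
        F(t=5)
          F(t=4)
            F(t=3)
              F(t=2)
                F(t=1)
                -> return 1
                F(t=0)
                -> return 0
              -> return 1
              F(t=1)
              -> return 1
            -> return 2
            F(t=2) -> return 1  (same call as traced above)
          -> return 3
          F(t=3) -> return 2  (same call as traced above)
        -> return 5
        F(t=4) -> return 3  (same call as traced above)
      -> return 8
      F(t=5) -> return 5  (same call as traced above)
    -> return 13
    F(t=6) -> return 8  (same call as traced above)
  -> return 21
  F(t=7) -> return 13  (same call as traced above)
-> return 34

Final answer: 34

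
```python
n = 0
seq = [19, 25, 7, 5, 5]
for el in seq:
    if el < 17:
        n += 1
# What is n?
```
Trace:
  n=0
  n=0, el=19
  n=0, el=25
  n=1, el=7
  n=2, el=5
  n=3, el=5

Final answer: 3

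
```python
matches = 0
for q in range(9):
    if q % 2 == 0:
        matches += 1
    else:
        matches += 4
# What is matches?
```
Trace:
  matches=0
  matches=1, q=0
  matches=5, q=1
  matches=6, q=2
  matches=10, q=3
  matches=11, q=4
  matches=15, q=5
  matches=16, q=6
  matches=20, q=7
  matches=21, q=8

Final answer: 21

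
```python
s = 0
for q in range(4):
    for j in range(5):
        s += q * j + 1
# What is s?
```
Trace:
  s=0
  s=1, q=0, j=0
  s=2, q=0, j=1
  s=3, q=0, j=2
  s=4, q=0, j=3
  s=5, q=0, j=4
  s=6, q=1, j=0
  s=8, q=1, j=1
  s=11, q=1, j=2
  s=15, q=1, j=3
  s=20, q=1, j=4
  s=21, q=2, j=0
  s=24, q=2, j=1
  s=29, q=2, j=2
  s=36, q=2, j=3
  s=45, q=2, j=4
  s=46, q=3, j=0
  s=50, q=3, j=1
  s=57, q=3, j=2
  s=67, q=3, j=3
  s=80, q=3, j=4

Final answer: 80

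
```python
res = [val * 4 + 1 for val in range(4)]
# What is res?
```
Trace:
  val=0
  val=1
  val=2
  val=3
  res=[1, 5, 9, 13]

Final answer: [1, 5, 9, 13]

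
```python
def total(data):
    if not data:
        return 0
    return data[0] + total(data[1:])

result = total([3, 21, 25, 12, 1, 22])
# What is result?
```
Call trace:
total(data=[3, 21, 25, 12, 1, 22])
  total(data=[21, 25, 12, 1, 22])
    total(data=[25, 12, 1, 22])
      total(data=[12, 1, 22])
        total(data=[1, 22])
          total(data=[22])
            total(data=[])
            -> return 0
          -> return 22
        -> return 23
      -> return 35
    -> return 60
  -> return 81
-> return 84

Final answer: 84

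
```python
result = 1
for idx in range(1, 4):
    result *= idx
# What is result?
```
Trace:
  result=1
  result=1, idx=1
  result=2, idx=2
  result=6, idx=3

Final answer: 6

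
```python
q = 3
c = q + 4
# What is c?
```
Trace:
  q=3
  q=3, c=7

Final answer: 7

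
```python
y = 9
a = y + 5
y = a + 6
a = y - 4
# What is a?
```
Trace:
  y=9
  y=9, a=14
  y=20, a=14
  y=20, a=16

Final answer: 16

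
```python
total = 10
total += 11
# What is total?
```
Trace:
  total=10
  total=21

Final answer: 21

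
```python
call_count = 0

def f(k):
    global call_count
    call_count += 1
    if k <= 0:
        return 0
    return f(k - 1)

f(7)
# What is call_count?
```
Call trace:
f(k=7)
  f(k=6)
    f(k=5)
      f(k=4)
        f(k=3)
          f(k=2)
            f(k=1)
              f(k=0)
              -> return 0
            -> return 0
          -> return 0
        -> return 0
      -> return 0
    -> return 0
  -> return 0
-> return 0

call_count is incremented once per call. f is entered once for each k = 7, 6, 5, 4, 3, 2, 1, 0 (the k <= 0 call returns without recursing), i.e. 7 + 1 calls.
call_count = 8

Final answer: 8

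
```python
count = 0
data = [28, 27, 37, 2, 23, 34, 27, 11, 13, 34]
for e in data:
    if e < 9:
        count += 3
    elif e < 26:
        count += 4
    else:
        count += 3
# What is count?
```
Trace:
  count=0
  count=3, e=28
  count=6, e=27
  count=9, e=37
  count=12, e=2
  count=16, e=23
  count=19, e=34
  count=22, e=27
  count=26, e=11
  count=30, e=13
  count=33, e=34

Final answer: 33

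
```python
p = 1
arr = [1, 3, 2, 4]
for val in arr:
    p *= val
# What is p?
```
Trace:
  p=1
  p=1, val=1
  p=3, val=3
  p=6, val=2
  p=24, val=4

Final answer: 24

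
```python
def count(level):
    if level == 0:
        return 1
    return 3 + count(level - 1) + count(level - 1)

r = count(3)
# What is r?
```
Call trace (a repeated sub-call is expanded the first time; later identical calls just restate its return value):
count(level=3)
  count(level=2)
    count(level=1)
      count(level=0)
      -> return 1
      count(level=0)
      -> return 1
    -> return 5
    count(level=1) -> return 5  (same call as traced above)
  -> return 13
  count(level=2) -> return 13  (same call as traced above)
-> return 29

Final answer: 29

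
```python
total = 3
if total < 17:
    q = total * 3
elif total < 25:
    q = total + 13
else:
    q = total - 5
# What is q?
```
Trace:
  total=3
  total=3, q=9

Final answer: 9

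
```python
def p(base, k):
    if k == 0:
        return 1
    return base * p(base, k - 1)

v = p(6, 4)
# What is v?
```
Call trace:
p(base=6, k=4)
  p(base=6, k=3)
    p(base=6, k=2)
      p(base=6, k=1)
        p(base=6, k=0)
        -> return 1
      -> return 6
    -> return 36
  -> return 216
-> return 1296

Final answer: 1296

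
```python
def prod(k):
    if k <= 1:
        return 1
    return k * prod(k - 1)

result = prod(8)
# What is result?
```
Call trace:
prod(k=8)
  prod(k=7)
    prod(k=6)
      prod(k=5)
        prod(k=4)
          prod(k=3)
            prod(k=2)
              prod(k=1)
              -> return 1
            -> return 2
          -> return 6
        -> return 24
      -> return 120
    -> return 720
  -> return 5040
-> return 40320

Final answer: 40320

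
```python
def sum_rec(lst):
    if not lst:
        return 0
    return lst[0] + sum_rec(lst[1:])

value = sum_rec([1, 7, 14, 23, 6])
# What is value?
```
Call trace:
sum_rec(lst=[1, 7, 14, 23, 6])
  sum_rec(lst=[7, 14, 23, 6])
    sum_rec(lst=[14, 23, 6])
      sum_rec(lst=[23, 6])
        sum_rec(lst=[6])
          sum_rec(lst=[])
          -> return 0
        -> return 6
      -> return 29
    -> return 43
  -> return 50
-> return 51

Final answer: 51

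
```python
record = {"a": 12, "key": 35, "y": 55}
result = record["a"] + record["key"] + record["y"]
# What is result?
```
Trace:
  record={'a': 12, 'key': 35, 'y': 55}
  record={'a': 12, 'key': 35, 'y': 55}, result=102

Final answer: 102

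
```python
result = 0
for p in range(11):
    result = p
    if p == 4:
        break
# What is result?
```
Trace:
  result=0
  result=0, p=0
  result=1, p=1
  result=2, p=2
  result=3, p=3
  result=4, p=4

Final answer: 4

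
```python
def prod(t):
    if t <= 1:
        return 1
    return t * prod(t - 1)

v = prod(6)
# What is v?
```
Call trace:
prod(t=6)
  prod(t=5)
    prod(t=4)
      prod(t=3)
        prod(t=2)
          prod(t=1)
          -> return 1
        -> return 2
      -> return 6
    -> return 24
  -> return 120
-> return 720

Final answer: 720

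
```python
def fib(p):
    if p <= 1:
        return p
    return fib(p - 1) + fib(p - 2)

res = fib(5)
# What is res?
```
Call trace (a repeated sub-call is expanded the first time; later identical calls just restate its return value):
fib(p=5)
  fib(p=4)
    fib(p=3)
      fib(p=2)
        fib(p=1)
        -> return 1
        fib(p=0)
        -> return 0
      -> return 1
      fib(p=1)
      -> return 1
    -> return 2
    fib(p=2) -> return 1  (same call as traced above)
  -> return 3
  fib(p=3) -> return 2  (same call as traced above)
-> return 5

Final answer: 5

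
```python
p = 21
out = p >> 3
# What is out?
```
Trace:
  p=21
  p=21, out=2

Final answer: 2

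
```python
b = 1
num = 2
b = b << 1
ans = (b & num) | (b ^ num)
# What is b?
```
Trace:
  b=1
  b=1, num=2
  b=2, num=2
  b=2, num=2, ans=2

Final answer: 2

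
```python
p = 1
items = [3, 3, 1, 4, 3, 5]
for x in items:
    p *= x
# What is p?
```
Trace:
  p=1
  p=3, x=3
  p=9, x=3
  p=9, x=1
  p=36, x=4
  p=108, x=3
  p=540, x=5

Final answer: 540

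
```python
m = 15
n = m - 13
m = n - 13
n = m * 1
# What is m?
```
Trace:
  m=15
  m=15, n=2
  m=-11, n=2
  m=-11, n=-11

Final answer: -11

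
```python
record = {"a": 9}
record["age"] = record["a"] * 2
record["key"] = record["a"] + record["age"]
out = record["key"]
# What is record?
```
Trace:
  record={'a': 9}
  record={'a': 9, 'age': 18}
  record={'a': 9, 'age': 18, 'key': 27}
  record={'a': 9, 'age': 18, 'key': 27}, out=27

Final answer: {'a': 9, 'age': 18, 'key': 27}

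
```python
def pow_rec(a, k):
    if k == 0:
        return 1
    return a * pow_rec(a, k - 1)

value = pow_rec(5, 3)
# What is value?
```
Call trace:
pow_rec(a=5, k=3)
  pow_rec(a=5, k=2)
    pow_rec(a=5, k=1)
      pow_rec(a=5, k=0)
      -> return 1
    -> return 5
  -> return 25
-> return 125

Final answer: 125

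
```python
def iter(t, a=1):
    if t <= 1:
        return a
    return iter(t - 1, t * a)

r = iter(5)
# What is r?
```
Call trace:
iter(t=5, a=1)
  iter(t=4, a=5)
    iter(t=3, a=20)
      iter(t=2, a=60)
        iter(t=1, a=120)
        -> return 120
      -> return 120
    -> return 120
  -> return 120
-> return 120

Final answer: 120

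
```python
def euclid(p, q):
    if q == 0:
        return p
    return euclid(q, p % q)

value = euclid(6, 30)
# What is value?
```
Call trace:
euclid(p=6, q=30)
  euclid(p=30, q=6)
    euclid(p=6, q=0)
    -> return 6
  -> return 6
-> return 6

Final answer: 6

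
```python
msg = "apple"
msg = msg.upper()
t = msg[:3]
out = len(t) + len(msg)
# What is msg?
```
Trace:
  msg='apple'
  msg='APPLE'
  msg='APPLE', t='APP'
  msg='APPLE', t='APP', out=8

Final answer: 'APPLE'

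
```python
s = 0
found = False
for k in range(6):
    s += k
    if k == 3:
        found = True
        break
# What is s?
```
Trace:
  s=0
  s=0, found=False
  s=0, found=False, k=0
  s=1, found=False, k=1
  s=3, found=False, k=2
  s=6, found=True, k=3

Final answer: 6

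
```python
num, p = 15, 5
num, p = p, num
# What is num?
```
Trace:
  num=15, p=5
  num=5, p=15

Final answer: 5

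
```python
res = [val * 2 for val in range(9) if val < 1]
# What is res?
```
Trace:
  val=0
  val=1
  val=2
  val=3
  val=4
  val=5
  val=6
  val=7
  val=8
  res=[0]

Final answer: [0]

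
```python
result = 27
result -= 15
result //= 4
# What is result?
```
Trace:
  result=27
  result=12
  result=3

Final answer: 3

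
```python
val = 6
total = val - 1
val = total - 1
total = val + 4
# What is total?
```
Trace:
  val=6
  val=6, total=5
  val=4, total=5
  val=4, total=8

Final answer: 8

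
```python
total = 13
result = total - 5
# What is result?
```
Trace:
  total=13
  total=13, result=8

Final answer: 8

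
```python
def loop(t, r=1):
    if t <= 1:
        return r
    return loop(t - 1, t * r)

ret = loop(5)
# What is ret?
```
Call trace:
loop(t=5, r=1)
  loop(t=4, r=5)
    loop(t=3, r=20)
      loop(t=2, r=60)
        loop(t=1, r=120)
        -> return 120
      -> return 120
    -> return 120
  -> return 120
-> return 120

Final answer: 120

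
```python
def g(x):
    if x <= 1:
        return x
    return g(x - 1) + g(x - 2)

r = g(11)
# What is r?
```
Call trace (a repeated sub-call is expanded the first time; later identical calls just restate its return value):
g(x=11)
  g(x=10)
    g(x=9)
      g(x=8)
        g(x=7)
          g(x=6)
            g(x=5)
              g(x=4)
                g(x=3)
                  g(x=2)
                    g(x=1)
                    -> return 1
                    g(x=0)
                    -> return 0
                  -> return 1
                  g(x=1)
                  -> return 1
                -> return 2
                g(x=2) -> return 1  (same call as traced above)
              -> return 3
              g(x=3) -> return 2  (same call as traced above)
            -> return 5
            g(x=4) -> return 3  (same call as traced above)
          -> return 8
          g(x=5) -> return 5  (same call as traced above)
        -> return 13
        g(x=6) -> return 8  (same call as traced above)
      -> return 21
      g(x=7) -> return 13  (same call as traced above)
    -> return 34
    g(x=8) -> return 21  (same call as traced above)
  -> return 55
  g(x=9) -> return 34  (same call as traced above)
-> return 89

Final answer: 89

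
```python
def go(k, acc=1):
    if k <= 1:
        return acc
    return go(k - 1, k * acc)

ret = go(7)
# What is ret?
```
Call trace:
go(k=7, acc=1)
  go(k=6, acc=7)
    go(k=5, acc=42)
      go(k=4, acc=210)
        go(k=3, acc=840)
          go(k=2, acc=2520)
            go(k=1, acc=5040)
            -> return 5040
          -> return 5040
        -> return 5040
      -> return 5040
    -> return 5040
  -> return 5040
-> return 5040

Final answer: 5040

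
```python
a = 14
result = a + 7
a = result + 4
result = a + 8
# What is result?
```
Trace:
  a=14
  a=14, result=21
  a=25, result=21
  a=25, result=33

Final answer: 33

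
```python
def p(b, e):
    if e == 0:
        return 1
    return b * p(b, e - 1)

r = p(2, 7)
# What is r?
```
Call trace:
p(b=2, e=7)
  p(b=2, e=6)
    p(b=2, e=5)
      p(b=2, e=4)
        p(b=2, e=3)
          p(b=2, e=2)
            p(b=2, e=1)
              p(b=2, e=0)
              -> return 1
            -> return 2
          -> return 4
        -> return 8
      -> return 16
    -> return 32
  -> return 64
-> return 128

Final answer: 128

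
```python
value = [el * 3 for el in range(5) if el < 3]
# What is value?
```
Trace:
  el=0
  el=1
  el=2
  el=3
  el=4
  value=[0, 3, 6]

Final answer: [0, 3, 6]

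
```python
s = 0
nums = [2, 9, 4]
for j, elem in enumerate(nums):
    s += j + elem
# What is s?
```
Trace:
  s=0
  s=2, j=0, elem=2
  s=12, j=1, elem=9
  s=18, j=2, elem=4

Final answer: 18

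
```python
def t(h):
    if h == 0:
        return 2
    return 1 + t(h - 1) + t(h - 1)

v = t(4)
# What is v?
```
Call trace (a repeated sub-call is expanded the first time; later identical calls just restate its return value):
t(h=4)
  t(h=3)
    t(h=2)
      t(h=1)
        t(h=0)
        -> return 2
        t(h=0)
        -> return 2
      -> return 5
      t(h=1) -> return 5  (same call as traced above)
    -> return 11
    t(h=2) -> return 11  (same call as traced above)
  -> return 23
  t(h=3) -> return 23  (same call as traced above)
-> return 47

Final answer: 47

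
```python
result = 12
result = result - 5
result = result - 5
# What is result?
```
Trace:
  result=12
  result=7
  result=2

Final answer: 2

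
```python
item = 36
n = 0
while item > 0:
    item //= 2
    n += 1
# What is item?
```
Trace:
  item=36
  item=36, n=0
  item=18, n=1
  item=9, n=2
  item=4, n=3
  item=2, n=4
  item=1, n=5
  item=0, n=6

Final answer: 0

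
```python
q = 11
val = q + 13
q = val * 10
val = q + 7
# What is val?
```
Trace:
  q=11
  q=11, val=24
  q=240, val=24
  q=240, val=247

Final answer: 247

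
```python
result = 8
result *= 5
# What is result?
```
Trace:
  result=8
  result=40

Final answer: 40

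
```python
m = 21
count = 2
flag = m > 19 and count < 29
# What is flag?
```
Trace:
  m=21
  m=21, count=2
  m=21, count=2, flag=True

Final answer: True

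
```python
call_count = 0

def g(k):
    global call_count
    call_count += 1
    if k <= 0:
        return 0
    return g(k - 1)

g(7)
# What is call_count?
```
Call trace:
g(k=7)
  g(k=6)
    g(k=5)
      g(k=4)
        g(k=3)
          g(k=2)
            g(k=1)
              g(k=0)
              -> return 0
            -> return 0
          -> return 0
        -> return 0
      -> return 0
    -> return 0
  -> return 0
-> return 0

call_count is incremented once per call. g is entered once for each k = 7, 6, 5, 4, 3, 2, 1, 0 (the k <= 0 call returns without recursing), i.e. 7 + 1 calls.
call_count = 8

Final answer: 8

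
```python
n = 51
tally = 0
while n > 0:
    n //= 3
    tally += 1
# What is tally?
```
Trace:
  n=51
  n=51, tally=0
  n=17, tally=1
  n=5, tally=2
  n=1, tally=3
  n=0, tally=4

Final answer: 4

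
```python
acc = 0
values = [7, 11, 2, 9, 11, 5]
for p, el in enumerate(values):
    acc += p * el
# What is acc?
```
Trace:
  acc=0
  acc=0, p=0, el=7
  acc=11, p=1, el=11
  acc=15, p=2, el=2
  acc=42, p=3, el=9
  acc=86, p=4, el=11
  acc=111, p=5, el=5

Final answer: 111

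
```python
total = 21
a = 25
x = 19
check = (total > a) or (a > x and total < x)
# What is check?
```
Trace:
  total=21
  total=21, a=25
  total=21, a=25, x=19
  total=21, a=25, x=19, check=False

Final answer: False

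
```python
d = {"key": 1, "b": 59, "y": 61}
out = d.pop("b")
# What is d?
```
Trace:
  d={'key': 1, 'b': 59, 'y': 61}
  d={'key': 1, 'y': 61}, out=59

Final answer: {'key': 1, 'y': 61}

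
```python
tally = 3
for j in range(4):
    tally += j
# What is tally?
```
Trace:
  tally=3
  tally=3, j=0
  tally=4, j=1
  tally=6, j=2
  tally=9, j=3

Final answer: 9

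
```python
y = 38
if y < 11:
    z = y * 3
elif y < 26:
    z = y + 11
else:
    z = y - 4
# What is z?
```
Trace:
  y=38
  y=38, z=34

Final answer: 34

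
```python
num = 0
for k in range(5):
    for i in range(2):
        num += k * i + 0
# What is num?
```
Trace:
  num=0
  num=0, k=0, i=0
  num=0, k=0, i=1
  num=0, k=1, i=0
  num=1, k=1, i=1
  num=1, k=2, i=0
  num=3, k=2, i=1
  num=3, k=3, i=0
  num=6, k=3, i=1
  num=6, k=4, i=0
  num=10, k=4, i=1

Final answer: 10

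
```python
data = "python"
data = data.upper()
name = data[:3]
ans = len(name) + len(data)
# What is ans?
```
Trace:
  data='python'
  data='PYTHON'
  data='PYTHON', name='PYT'
  data='PYTHON', name='PYT', ans=9

Final answer: 9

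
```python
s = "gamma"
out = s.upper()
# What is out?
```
Trace:
  s='gamma'
  s='gamma', out='GAMMA'

Final answer: 'GAMMA'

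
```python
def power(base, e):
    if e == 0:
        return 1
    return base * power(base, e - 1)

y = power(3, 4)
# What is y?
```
Call trace:
power(base=3, e=4)
  power(base=3, e=3)
    power(base=3, e=2)
      power(base=3, e=1)
        power(base=3, e=0)
        -> return 1
      -> return 3
    -> return 9
  -> return 27
-> return 81

Final answer: 81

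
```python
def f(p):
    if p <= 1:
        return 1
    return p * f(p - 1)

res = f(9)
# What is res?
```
Call trace:
f(p=9)
  f(p=8)
    f(p=7)
      f(p=6)
        f(p=5)
          f(p=4)
            f(p=3)
              f(p=2)
                f(p=1)
                -> return 1
              -> return 2
            -> return 6
          -> return 24
        -> return 120
      -> return 720
    -> return 5040
  -> return 40320
-> return 362880

Final answer: 362880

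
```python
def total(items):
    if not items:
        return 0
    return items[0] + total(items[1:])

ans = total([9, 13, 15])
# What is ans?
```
Call trace:
total(items=[9, 13, 15])
  total(items=[13, 15])
    total(items=[15])
      total(items=[])
      -> return 0
    -> return 15
  -> return 28
-> return 37

Final answer: 37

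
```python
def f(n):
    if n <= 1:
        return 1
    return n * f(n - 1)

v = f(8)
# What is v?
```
Call trace:
f(n=8)
  f(n=7)
    f(n=6)
      f(n=5)
        f(n=4)
          f(n=3)
            f(n=2)
              f(n=1)
              -> return 1
            -> return 2
          -> return 6
        -> return 24
      -> return 120
    -> return 720
  -> return 5040
-> return 40320

Final answer: 40320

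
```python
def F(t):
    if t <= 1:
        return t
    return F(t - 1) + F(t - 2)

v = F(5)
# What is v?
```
Call trace (a repeated sub-call is expanded the first time; later identical calls just restate its return value):
F(t=5)
  F(t=4)
    F(t=3)
      F(t=2)
        F(t=1)
        -> return 1
        F(t=0)
        -> return 0
      -> return 1
      F(t=1)
      -> return 1
    -> return 2
    F(t=2) -> return 1  (same call as traced above)
  -> return 3
  F(t=3) -> return 2  (same call as traced above)
-> return 5

Final answer: 5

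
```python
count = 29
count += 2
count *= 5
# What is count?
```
Trace:
  count=29
  count=31
  count=155

Final answer: 155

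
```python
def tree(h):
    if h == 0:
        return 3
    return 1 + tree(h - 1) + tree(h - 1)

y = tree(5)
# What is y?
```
Call trace (a repeated sub-call is expanded the first time; later identical calls just restate its return value):
tree(h=5)
  tree(h=4)
    tree(h=3)
      tree(h=2)
        tree(h=1)
          tree(h=0)
          -> return 3
          tree(h=0)
          -> return 3
        -> return 7
        tree(h=1) -> return 7  (same call as traced above)
      -> return 15
      tree(h=2) -> return 15  (same call as traced above)
    -> return 31
    tree(h=3) -> return 31  (same call as traced above)
  -> return 63
  tree(h=4) -> return 63  (same call as traced above)
-> return 127

Final answer: 127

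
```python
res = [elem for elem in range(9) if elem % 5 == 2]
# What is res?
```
Trace:
  elem=0
  elem=1
  elem=2
  elem=3
  elem=4
  elem=5
  elem=6
  elem=7
  elem=8
  res=[2, 7]

Final answer: [2, 7]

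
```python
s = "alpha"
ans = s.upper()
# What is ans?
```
Trace:
  s='alpha'
  s='alpha', ans='ALPHA'

Final answer: 'ALPHA'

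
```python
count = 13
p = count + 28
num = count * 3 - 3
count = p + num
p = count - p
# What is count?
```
Trace:
  count=13
  count=13, p=41
  count=13, p=41, num=36
  count=77, p=41, num=36
  count=77, p=36, num=36

Final answer: 77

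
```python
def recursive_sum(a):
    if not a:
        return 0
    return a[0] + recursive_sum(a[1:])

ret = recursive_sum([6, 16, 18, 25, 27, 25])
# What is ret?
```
Call trace:
recursive_sum(a=[6, 16, 18, 25, 27, 25])
  recursive_sum(a=[16, 18, 25, 27, 25])
    recursive_sum(a=[18, 25, 27, 25])
      recursive_sum(a=[25, 27, 25])
        recursive_sum(a=[27, 25])
          recursive_sum(a=[25])
            recursive_sum(a=[])
            -> return 0
          -> return 25
        -> return 52
      -> return 77
    -> return 95
  -> return 111
-> return 117

Final answer: 117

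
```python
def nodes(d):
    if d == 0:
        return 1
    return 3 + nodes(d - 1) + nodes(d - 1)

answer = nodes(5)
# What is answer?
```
Call trace (a repeated sub-call is expanded the first time; later identical calls just restate its return value):
nodes(d=5)
  nodes(d=4)
    nodes(d=3)
      nodes(d=2)
        nodes(d=1)
          nodes(d=0)
          -> return 1
          nodes(d=0)
          -> return 1
        -> return 5
        nodes(d=1) -> return 5  (same call as traced above)
      -> return 13
      nodes(d=2) -> return 13  (same call as traced above)
    -> return 29
    nodes(d=3) -> return 29  (same call as traced above)
  -> return 61
  nodes(d=4) -> return 61  (same call as traced above)
-> return 125

Final answer: 125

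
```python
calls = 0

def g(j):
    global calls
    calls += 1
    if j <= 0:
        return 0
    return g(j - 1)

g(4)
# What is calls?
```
Call trace:
g(j=4)
  g(j=3)
    g(j=2)
      g(j=1)
        g(j=0)
        -> return 0
      -> return 0
    -> return 0
  -> return 0
-> return 0

calls is incremented once per call. g is entered once for each j = 4, 3, 2, 1, 0 (the j <= 0 call returns without recursing), i.e. 4 + 1 calls.
calls = 5

Final answer: 5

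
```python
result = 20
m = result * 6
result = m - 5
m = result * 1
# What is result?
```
Trace:
  result=20
  result=20, m=120
  result=115, m=120
  result=115, m=115

Final answer: 115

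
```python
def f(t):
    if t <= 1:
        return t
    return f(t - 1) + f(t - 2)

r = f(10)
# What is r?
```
Call trace (a repeated sub-call is expanded the first time; later identical calls just restate its return value):
f(t=10)
  f(t=9)
    f(t=8)
      f(t=7)
        f(t=6)
          f(t=5)
            f(t=4)
              f(t=3)
                f(t=2)
                  f(t=1)
                  -> return 1
                  f(t=0)
                  -> return 0
                -> return 1
                f(t=1)
                -> return 1
              -> return 2
              f(t=2) -> return 1  (same call as traced above)
            -> return 3
            f(t=3) -> return 2  (same call as traced above)
          -> return 5
          f(t=4) -> return 3  (same call as traced above)
        -> return 8
        f(t=5) -> return 5  (same call as traced above)
      -> return 13
      f(t=6) -> return 8  (same call as traced above)
    -> return 21
    f(t=7) -> return 13  (same call as traced above)
  -> return 34
  f(t=8) -> return 21  (same call as traced above)
-> return 55

Final answer: 55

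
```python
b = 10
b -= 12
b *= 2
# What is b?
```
Trace:
  b=10
  b=-2
  b=-4

Final answer: -4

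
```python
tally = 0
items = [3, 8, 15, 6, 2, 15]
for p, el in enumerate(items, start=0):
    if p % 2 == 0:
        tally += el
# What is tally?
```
Trace:
  tally=0
  tally=3, p=0, el=3
  tally=3, p=1, el=8
  tally=18, p=2, el=15
  tally=18, p=3, el=6
  tally=20, p=4, el=2
  tally=20, p=5, el=15

Final answer: 20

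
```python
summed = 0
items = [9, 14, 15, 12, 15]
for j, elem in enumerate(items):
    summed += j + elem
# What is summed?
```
Trace:
  summed=0
  summed=9, j=0, elem=9
  summed=24, j=1, elem=14
  summed=41, j=2, elem=15
  summed=56, j=3, elem=12
  summed=75, j=4, elem=15

Final answer: 75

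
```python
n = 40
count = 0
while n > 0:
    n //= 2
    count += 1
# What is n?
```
Trace:
  n=40
  n=40, count=0
  n=20, count=1
  n=10, count=2
  n=5, count=3
  n=2, count=4
  n=1, count=5
  n=0, count=6

Final answer: 0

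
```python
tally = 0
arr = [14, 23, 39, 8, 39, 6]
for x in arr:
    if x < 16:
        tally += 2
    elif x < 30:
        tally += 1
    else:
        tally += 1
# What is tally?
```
Trace:
  tally=0
  tally=2, x=14
  tally=3, x=23
  tally=4, x=39
  tally=6, x=8
  tally=7, x=39
  tally=9, x=6

Final answer: 9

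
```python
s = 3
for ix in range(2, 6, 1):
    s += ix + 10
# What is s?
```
Trace:
  s=3
  s=15, ix=2
  s=28, ix=3
  s=42, ix=4
  s=57, ix=5

Final answer: 57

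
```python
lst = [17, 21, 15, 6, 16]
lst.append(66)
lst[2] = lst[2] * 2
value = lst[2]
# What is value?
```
Trace:
  lst=[17, 21, 15, 6, 16]
  lst=[17, 21, 15, 6, 16, 66]
  lst=[17, 21, 30, 6, 16, 66]
  lst=[17, 21, 30, 6, 16, 66], value=30

Final answer: 30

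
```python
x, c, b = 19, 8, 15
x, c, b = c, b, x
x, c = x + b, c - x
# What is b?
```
Trace:
  x=19, c=8, b=15
  x=8, c=15, b=19
  x=27, c=7, b=19

Final answer: 19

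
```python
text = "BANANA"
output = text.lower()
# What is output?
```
Trace:
  text='BANANA'
  text='BANANA', output='banana'

Final answer: 'banana'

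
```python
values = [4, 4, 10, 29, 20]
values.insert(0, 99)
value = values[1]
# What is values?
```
Trace:
  values=[4, 4, 10, 29, 20]
  values=[99, 4, 4, 10, 29, 20]
  values=[99, 4, 4, 10, 29, 20], value=4

Final answer: [99, 4, 4, 10, 29, 20]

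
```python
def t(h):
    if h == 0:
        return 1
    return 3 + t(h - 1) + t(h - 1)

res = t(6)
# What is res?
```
Call trace (a repeated sub-call is expanded the first time; later identical calls just restate its return value):
t(h=6)
  t(h=5)
    t(h=4)
      t(h=3)
        t(h=2)
          t(h=1)
            t(h=0)
            -> return 1
            t(h=0)
            -> return 1
          -> return 5
          t(h=1) -> return 5  (same call as traced above)
        -> return 13
        t(h=2) -> return 13  (same call as traced above)
      -> return 29
      t(h=3) -> return 29  (same call as traced above)
    -> return 61
    t(h=4) -> return 61  (same call as traced above)
  -> return 125
  t(h=5) -> return 125  (same call as traced above)
-> return 253

Final answer: 253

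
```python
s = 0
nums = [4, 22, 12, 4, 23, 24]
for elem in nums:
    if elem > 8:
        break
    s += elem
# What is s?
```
Trace:
  s=0
  s=4, elem=4
  s=4, elem=22

Final answer: 4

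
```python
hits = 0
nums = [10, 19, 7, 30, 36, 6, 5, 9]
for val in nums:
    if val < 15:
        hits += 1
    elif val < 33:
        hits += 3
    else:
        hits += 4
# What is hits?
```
Trace:
  hits=0
  hits=1, val=10
  hits=4, val=19
  hits=5, val=7
  hits=8, val=30
  hits=12, val=36
  hits=13, val=6
  hits=14, val=5
  hits=15, val=9

Final answer: 15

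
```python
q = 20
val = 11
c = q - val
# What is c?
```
Trace:
  q=20
  q=20, val=11
  q=20, val=11, c=9

Final answer: 9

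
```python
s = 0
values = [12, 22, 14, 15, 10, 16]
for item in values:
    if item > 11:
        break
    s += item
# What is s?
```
Trace:
  s=0
  s=0, item=12

Final answer: 0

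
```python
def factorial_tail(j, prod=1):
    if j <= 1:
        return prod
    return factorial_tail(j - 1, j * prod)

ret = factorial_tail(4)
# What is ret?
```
Call trace:
factorial_tail(j=4, prod=1)
  factorial_tail(j=3, prod=4)
    factorial_tail(j=2, prod=12)
      factorial_tail(j=1, prod=24)
      -> return 24
    -> return 24
  -> return 24
-> return 24

Final answer: 24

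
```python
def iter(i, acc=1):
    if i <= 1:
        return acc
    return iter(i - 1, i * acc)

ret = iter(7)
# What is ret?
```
Call trace:
iter(i=7, acc=1)
  iter(i=6, acc=7)
    iter(i=5, acc=42)
      iter(i=4, acc=210)
        iter(i=3, acc=840)
          iter(i=2, acc=2520)
            iter(i=1, acc=5040)
            -> return 5040
          -> return 5040
        -> return 5040
      -> return 5040
    -> return 5040
  -> return 5040
-> return 5040

Final answer: 5040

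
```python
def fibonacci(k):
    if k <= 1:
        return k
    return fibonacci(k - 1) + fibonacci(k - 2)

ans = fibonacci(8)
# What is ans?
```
Call trace (a repeated sub-call is expanded the first time; later identical calls just restate its return value):
fibonacci(k=8)
  fibonacci(k=7)
    fibonacci(k=6)
      fibonacci(k=5)
        fibonacci(k=4)
          fibonacci(k=3)
            fibonacci(k=2)
              fibonacci(k=1)
              -> return 1
              fibonacci(k=0)
              -> return 0
            -> return 1
            fibonacci(k=1)
            -> return 1
          -> return 2
          fibonacci(k=2) -> return 1  (same call as traced above)
        -> return 3
        fibonacci(k=3) -> return 2  (same call as traced above)
      -> return 5
      fibonacci(k=4) -> return 3  (same call as traced above)
    -> return 8
    fibonacci(k=5) -> return 5  (same call as traced above)
  -> return 13
  fibonacci(k=6) -> return 8  (same call as traced above)
-> return 21

Final answer: 21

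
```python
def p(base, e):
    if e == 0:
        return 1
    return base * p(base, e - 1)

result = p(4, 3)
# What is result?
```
Call trace:
p(base=4, e=3)
  p(base=4, e=2)
    p(base=4, e=1)
      p(base=4, e=0)
      -> return 1
    -> return 4
  -> return 16
-> return 64

Final answer: 64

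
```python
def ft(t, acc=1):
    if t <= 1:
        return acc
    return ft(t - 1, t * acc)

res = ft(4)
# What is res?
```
Call trace:
ft(t=4, acc=1)
  ft(t=3, acc=4)
    ft(t=2, acc=12)
      ft(t=1, acc=24)
      -> return 24
    -> return 24
  -> return 24
-> return 24

Final answer: 24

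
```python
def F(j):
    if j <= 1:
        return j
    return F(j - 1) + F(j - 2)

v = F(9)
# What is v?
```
Call trace (a repeated sub-call is expanded the first time; later identical calls just restate its return value):
F(j=9)
  F(j=8)
    F(j=7)
      F(j=6)
        F(j=5)
          F(j=4)
            F(j=3)
              F(j=2)
                F(j=1)
                -> return 1
                F(j=0)
                -> return 0
              -> return 1
              F(j=1)
              -> return 1
            -> return 2
            F(j=2) -> return 1  (same call as traced above)
          -> return 3
          F(j=3) -> return 2  (same call as traced above)
        -> return 5
        F(j=4) -> return 3  (same call as traced above)
      -> return 8
      F(j=5) -> return 5  (same call as traced above)
    -> return 13
    F(j=6) -> return 8  (same call as traced above)
  -> return 21
  F(j=7) -> return 13  (same call as traced above)
-> return 34

Final answer: 34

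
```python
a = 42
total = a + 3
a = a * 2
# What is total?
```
Trace:
  a=42
  a=42, total=45
  a=84, total=45

Final answer: 45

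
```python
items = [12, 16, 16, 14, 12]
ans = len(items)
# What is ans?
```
Trace:
  items=[12, 16, 16, 14, 12]
  items=[12, 16, 16, 14, 12], ans=5

Final answer: 5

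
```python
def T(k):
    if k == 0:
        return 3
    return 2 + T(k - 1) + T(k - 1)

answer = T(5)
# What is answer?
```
Call trace (a repeated sub-call is expanded the first time; later identical calls just restate its return value):
T(k=5)
  T(k=4)
    T(k=3)
      T(k=2)
        T(k=1)
          T(k=0)
          -> return 3
          T(k=0)
          -> return 3
        -> return 8
        T(k=1) -> return 8  (same call as traced above)
      -> return 18
      T(k=2) -> return 18  (same call as traced above)
    -> return 38
    T(k=3) -> return 38  (same call as traced above)
  -> return 78
  T(k=4) -> return 78  (same call as traced above)
-> return 158

Final answer: 158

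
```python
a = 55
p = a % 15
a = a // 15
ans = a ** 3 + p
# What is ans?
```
Trace:
  a=55
  a=55, p=10
  a=3, p=10
  a=3, p=10, ans=37

Final answer: 37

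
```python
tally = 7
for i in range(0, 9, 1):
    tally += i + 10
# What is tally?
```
Trace:
  tally=7
  tally=17, i=0
  tally=28, i=1
  tally=40, i=2
  tally=53, i=3
  tally=67, i=4
  tally=82, i=5
  tally=98, i=6
  tally=115, i=7
  tally=133, i=8

Final answer: 133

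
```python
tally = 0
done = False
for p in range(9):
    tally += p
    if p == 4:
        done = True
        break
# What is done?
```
Trace:
  tally=0
  tally=0, done=False
  tally=0, done=False, p=0
  tally=1, done=False, p=1
  tally=3, done=False, p=2
  tally=6, done=False, p=3
  tally=10, done=True, p=4

Final answer: True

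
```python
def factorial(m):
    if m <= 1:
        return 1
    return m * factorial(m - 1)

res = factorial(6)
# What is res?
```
Call trace:
factorial(m=6)
  factorial(m=5)
    factorial(m=4)
      factorial(m=3)
        factorial(m=2)
          factorial(m=1)
          -> return 1
        -> return 2
      -> return 6
    -> return 24
  -> return 120
-> return 720

Final answer: 720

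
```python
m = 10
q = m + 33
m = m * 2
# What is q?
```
Trace:
  m=10
  m=10, q=43
  m=20, q=43

Final answer: 43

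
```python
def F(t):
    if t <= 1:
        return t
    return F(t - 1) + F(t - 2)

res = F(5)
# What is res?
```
Call trace (a repeated sub-call is expanded the first time; later identical calls just restate its return value):
F(t=5)
  F(t=4)
    F(t=3)
      F(t=2)
        F(t=1)
        -> return 1
        F(t=0)
        -> return 0
      -> return 1
      F(t=1)
      -> return 1
    -> return 2
    F(t=2) -> return 1  (same call as traced above)
  -> return 3
  F(t=3) -> return 2  (same call as traced above)
-> return 5

Final answer: 5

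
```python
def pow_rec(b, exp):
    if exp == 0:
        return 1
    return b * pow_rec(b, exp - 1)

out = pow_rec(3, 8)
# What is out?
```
Call trace:
pow_rec(b=3, exp=8)
  pow_rec(b=3, exp=7)
    pow_rec(b=3, exp=6)
      pow_rec(b=3, exp=5)
        pow_rec(b=3, exp=4)
          pow_rec(b=3, exp=3)
            pow_rec(b=3, exp=2)
              pow_rec(b=3, exp=1)
                pow_rec(b=3, exp=0)
                -> return 1
              -> return 3
            -> return 9
          -> return 27
        -> return 81
      -> return 243
    -> return 729
  -> return 2187
-> return 6561

Final answer: 6561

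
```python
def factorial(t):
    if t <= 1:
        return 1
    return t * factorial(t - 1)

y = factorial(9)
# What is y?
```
Call trace:
factorial(t=9)
  factorial(t=8)
    factorial(t=7)
      factorial(t=6)
        factorial(t=5)
          factorial(t=4)
            factorial(t=3)
              factorial(t=2)
                factorial(t=1)
                -> return 1
              -> return 2
            -> return 6
          -> return 24
        -> return 120
      -> return 720
    -> return 5040
  -> return 40320
-> return 362880

Final answer: 362880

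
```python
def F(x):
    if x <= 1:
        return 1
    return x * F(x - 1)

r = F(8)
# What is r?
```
Call trace:
F(x=8)
  F(x=7)
    F(x=6)
      F(x=5)
        F(x=4)
          F(x=3)
            F(x=2)
              F(x=1)
              -> return 1
            -> return 2
          -> return 6
        -> return 24
      -> return 120
    -> return 720
  -> return 5040
-> return 40320

Final answer: 40320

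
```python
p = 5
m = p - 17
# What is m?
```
Trace:
  p=5
  p=5, m=-12

Final answer: -12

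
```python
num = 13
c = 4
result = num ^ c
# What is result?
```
Trace:
  num=13
  num=13, c=4
  num=13, c=4, result=9

Final answer: 9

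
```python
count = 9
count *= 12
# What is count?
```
Trace:
  count=9
  count=108

Final answer: 108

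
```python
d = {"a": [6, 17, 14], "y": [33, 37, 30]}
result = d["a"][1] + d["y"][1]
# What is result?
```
Trace:
  d={'a': [6, 17, 14], 'y': [33, 37, 30]}
  d={'a': [6, 17, 14], 'y': [33, 37, 30]}, result=54

Final answer: 54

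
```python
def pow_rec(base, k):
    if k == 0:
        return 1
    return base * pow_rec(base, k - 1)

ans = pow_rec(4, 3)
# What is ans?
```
Call trace:
pow_rec(base=4, k=3)
  pow_rec(base=4, k=2)
    pow_rec(base=4, k=1)
      pow_rec(base=4, k=0)
      -> return 1
    -> return 4
  -> return 16
-> return 64

Final answer: 64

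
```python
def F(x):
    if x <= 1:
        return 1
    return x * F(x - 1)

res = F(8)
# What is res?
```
Call trace:
F(x=8)
  F(x=7)
    F(x=6)
      F(x=5)
        F(x=4)
          F(x=3)
            F(x=2)
              F(x=1)
              -> return 1
            -> return 2
          -> return 6
        -> return 24
      -> return 120
    -> return 720
  -> return 5040
-> return 40320

Final answer: 40320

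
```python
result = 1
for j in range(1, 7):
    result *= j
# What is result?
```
Trace:
  result=1
  result=1, j=1
  result=2, j=2
  result=6, j=3
  result=24, j=4
  result=120, j=5
  result=720, j=6

Final answer: 720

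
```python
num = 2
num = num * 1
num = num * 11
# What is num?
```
Trace:
  num=2
  num=2
  num=22

Final answer: 22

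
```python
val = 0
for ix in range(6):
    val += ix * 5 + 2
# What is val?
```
Trace:
  val=0
  val=2, ix=0
  val=9, ix=1
  val=21, ix=2
  val=38, ix=3
  val=60, ix=4
  val=87, ix=5

Final answer: 87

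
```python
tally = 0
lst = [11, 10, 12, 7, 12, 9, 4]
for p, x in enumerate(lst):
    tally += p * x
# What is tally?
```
Trace:
  tally=0
  tally=0, p=0, x=11
  tally=10, p=1, x=10
  tally=34, p=2, x=12
  tally=55, p=3, x=7
  tally=103, p=4, x=12
  tally=148, p=5, x=9
  tally=172, p=6, x=4

Final answer: 172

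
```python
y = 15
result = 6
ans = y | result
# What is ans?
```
Trace:
  y=15
  y=15, result=6
  y=15, result=6, ans=15

Final answer: 15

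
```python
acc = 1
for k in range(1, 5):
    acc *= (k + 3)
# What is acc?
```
Trace:
  acc=1
  acc=4, k=1
  acc=20, k=2
  acc=120, k=3
  acc=840, k=4

Final answer: 840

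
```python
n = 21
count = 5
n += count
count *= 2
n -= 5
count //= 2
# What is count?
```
Trace:
  n=21
  n=21, count=5
  n=26, count=5
  n=26, count=10
  n=21, count=10
  n=21, count=5

Final answer: 5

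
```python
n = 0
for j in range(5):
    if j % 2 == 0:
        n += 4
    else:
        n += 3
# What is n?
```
Trace:
  n=0
  n=4, j=0
  n=7, j=1
  n=11, j=2
  n=14, j=3
  n=18, j=4

Final answer: 18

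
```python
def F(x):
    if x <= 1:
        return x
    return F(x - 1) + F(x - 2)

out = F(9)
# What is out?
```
Call trace (a repeated sub-call is expanded the first time; later identical calls just restate its return value):
F(x=9)
  F(x=8)
    F(x=7)
      F(x=6)
        F(x=5)
          F(x=4)
            F(x=3)
              F(x=2)
                F(x=1)
                -> return 1
                F(x=0)
                -> return 0
              -> return 1
              F(x=1)
              -> return 1
            -> return 2
            F(x=2) -> return 1  (same call as traced above)
          -> return 3
          F(x=3) -> return 2  (same call as traced above)
        -> return 5
        F(x=4) -> return 3  (same call as traced above)
      -> return 8
      F(x=5) -> return 5  (same call as traced above)
    -> return 13
    F(x=6) -> return 8  (same call as traced above)
  -> return 21
  F(x=7) -> return 13  (same call as traced above)
-> return 34

Final answer: 34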